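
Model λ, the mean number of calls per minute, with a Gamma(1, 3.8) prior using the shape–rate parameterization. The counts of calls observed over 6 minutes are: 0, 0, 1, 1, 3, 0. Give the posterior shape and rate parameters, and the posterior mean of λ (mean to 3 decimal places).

Total count ∑xᵢ = 5 over n = 6 minutes.
Gamma is conjugate to the Poisson likelihood: posterior is Gamma(shape = 1+5 = 6, rate = 3.8+6 = 9.8).
Posterior mean = shape/rate = 6/9.8 = 0.612.

Posterior: Gamma(shape=6, rate=9.8); mean ≈ 0.612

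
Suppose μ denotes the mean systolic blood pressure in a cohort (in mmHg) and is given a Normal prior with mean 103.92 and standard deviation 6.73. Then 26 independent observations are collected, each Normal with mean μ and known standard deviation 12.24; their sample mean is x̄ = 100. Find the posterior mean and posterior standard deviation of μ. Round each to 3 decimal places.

Posterior mean ≈ 100.442; posterior SD ≈ 2.261

With known σ, the Normal prior is conjugate. Weight on the data is w = (n/σ²)/(n/σ² + 1/τ₀²) = 0.173544/(0.173544+0.0220785) = 0.88714.
Posterior mean = w·x̄ + (1−w)·μ₀ = 0.88714·100 + 0.11286·103.92 = 100.442. Posterior variance = 1/(0.173544+0.0220785) = 5.11188, so SD = 2.261.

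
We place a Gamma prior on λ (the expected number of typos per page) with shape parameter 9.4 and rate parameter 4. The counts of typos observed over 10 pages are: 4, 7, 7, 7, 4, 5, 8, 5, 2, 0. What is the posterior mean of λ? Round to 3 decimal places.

Total count ∑xᵢ = 49 over n = 10 pages.
Gamma is conjugate to the Poisson likelihood: posterior is Gamma(shape = 9.4+49 = 58.4, rate = 4+10 = 14).
E[λ | data] = 58.4/14 = 4.171.

Posterior mean ≈ 4.171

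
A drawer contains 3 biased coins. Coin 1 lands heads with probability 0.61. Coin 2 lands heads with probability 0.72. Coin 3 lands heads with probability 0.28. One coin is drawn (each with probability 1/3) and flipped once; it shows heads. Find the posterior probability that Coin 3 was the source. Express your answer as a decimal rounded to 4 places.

Tabulate prior·likelihood by source: [1] prior 0.333333, lik 0.61, product 0.2033; [2] prior 0.333333, lik 0.72, product 0.2400; [3] prior 0.333333, lik 0.28, product 0.09333.
Normalizing constant = 0.53667; the posterior for Coin 3 is its product over the sum, 0.09333/0.53667 = 0.1739.

Posterior probability ≈ 0.1739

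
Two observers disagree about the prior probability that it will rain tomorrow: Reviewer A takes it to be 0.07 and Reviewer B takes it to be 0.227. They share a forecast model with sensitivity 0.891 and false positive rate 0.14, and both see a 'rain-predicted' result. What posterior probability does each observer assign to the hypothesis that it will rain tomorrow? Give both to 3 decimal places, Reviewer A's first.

Reviewer A: 0.324; Reviewer B: 0.651

The likelihood ratio for a 'rain-predicted' result is 0.891/0.14 = 6.3643.
Reviewer A: prior odds 0.07/0.93 = 0.075269; posterior odds 0.47903; posterior probability 0.324.
Reviewer B: prior odds 0.227/0.773 = 0.29366; posterior odds 1.8689; posterior probability 0.651.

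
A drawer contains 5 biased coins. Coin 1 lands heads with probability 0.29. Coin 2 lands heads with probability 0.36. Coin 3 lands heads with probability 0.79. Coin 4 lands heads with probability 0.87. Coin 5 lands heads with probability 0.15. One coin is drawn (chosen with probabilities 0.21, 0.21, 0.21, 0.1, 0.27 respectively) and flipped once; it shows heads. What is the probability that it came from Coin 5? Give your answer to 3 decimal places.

Posterior probability ≈ 0.094

P(heads|C1) = 0.29; P(heads|C2) = 0.36; P(heads|C3) = 0.79; P(heads|C4) = 0.87; P(heads|C5) = 0.15.
Prior × likelihood for each source: 0.21·0.29=0.06090, 0.21·0.36=0.07560, 0.21·0.79=0.1659, 0.1·0.87=0.08700, 0.27·0.15=0.04050. Summing gives P(heads) = 0.42990.
P(Coin 5 | heads) = 0.04050 / 0.42990 = 0.094.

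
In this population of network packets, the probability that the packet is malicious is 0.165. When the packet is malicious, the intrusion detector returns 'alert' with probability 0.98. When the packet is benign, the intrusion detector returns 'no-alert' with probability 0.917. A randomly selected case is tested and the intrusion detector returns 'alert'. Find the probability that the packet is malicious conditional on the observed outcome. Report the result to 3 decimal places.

P(H | E) ≈ 0.700

Let H be the event that the packet is malicious. P(H) = 0.165, so P(¬H) = 0.835. With E the 'alert' result, P(E|H) = 0.98 and P(E|¬H) = 0.083.
P(E) = 0.98·0.165 + 0.083·0.835 = 0.16170 + 0.069305 = 0.23101.
By Bayes' theorem, P(H|E) = 0.16170 / 0.23101 = 0.700.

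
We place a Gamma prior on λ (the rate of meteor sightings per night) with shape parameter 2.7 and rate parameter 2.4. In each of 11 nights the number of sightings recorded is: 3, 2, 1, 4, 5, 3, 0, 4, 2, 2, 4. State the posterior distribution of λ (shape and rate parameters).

The Poisson likelihood adds the total count to the shape and the number of exposure periods to the rate. Here ∑xᵢ = 30 and n = 11, so shape 2.7→32.7 and rate 2.4→13.4.

Posterior: Gamma(shape=32.7, rate=13.4)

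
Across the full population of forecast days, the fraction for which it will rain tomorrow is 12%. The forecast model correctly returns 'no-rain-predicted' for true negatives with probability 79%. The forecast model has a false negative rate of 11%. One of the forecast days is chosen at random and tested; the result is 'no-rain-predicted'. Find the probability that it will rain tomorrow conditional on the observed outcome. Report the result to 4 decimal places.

P(H | E) ≈ 0.0186

Write H for 'it will rain tomorrow'. Prior odds H:¬H = 0.12/0.88 = 0.13636. For the 'no-rain-predicted' outcome, the likelihood ratio is 0.11/0.79 = 0.13924.
Posterior odds = 0.13636 × 0.13924 = 0.018987, so P(H|E) = 0.018987/(1+0.018987) = 0.0186.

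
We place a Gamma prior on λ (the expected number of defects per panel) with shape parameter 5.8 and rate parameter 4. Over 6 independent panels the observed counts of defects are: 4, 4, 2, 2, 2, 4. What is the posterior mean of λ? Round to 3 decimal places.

Total count ∑xᵢ = 18 over n = 6 panels.
Gamma is conjugate to the Poisson likelihood: posterior is Gamma(shape = 5.8+18 = 23.8, rate = 4+6 = 10).
E[λ | data] = 23.8/10 = 2.380.

Posterior mean ≈ 2.380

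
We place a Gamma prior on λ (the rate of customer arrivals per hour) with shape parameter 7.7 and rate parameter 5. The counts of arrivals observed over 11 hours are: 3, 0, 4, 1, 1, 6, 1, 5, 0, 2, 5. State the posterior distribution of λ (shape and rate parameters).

Posterior: Gamma(shape=35.7, rate=16)

The Poisson likelihood adds the total count to the shape and the number of exposure periods to the rate. Here ∑xᵢ = 28 and n = 11, so shape 7.7→35.7 and rate 5→16.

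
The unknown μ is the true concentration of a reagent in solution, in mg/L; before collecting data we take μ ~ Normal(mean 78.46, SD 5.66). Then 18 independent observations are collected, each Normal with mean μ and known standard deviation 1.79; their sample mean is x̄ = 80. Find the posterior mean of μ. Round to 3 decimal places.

With known σ, the Normal prior is conjugate. Weight on the data is w = (n/σ²)/(n/σ² + 1/τ₀²) = 5.61780/(5.61780+0.0312153) = 0.99447.
Posterior mean = w·x̄ + (1−w)·μ₀ = 0.99447·80 + 0.0055258·78.46 = 79.991.

Posterior mean ≈ 79.991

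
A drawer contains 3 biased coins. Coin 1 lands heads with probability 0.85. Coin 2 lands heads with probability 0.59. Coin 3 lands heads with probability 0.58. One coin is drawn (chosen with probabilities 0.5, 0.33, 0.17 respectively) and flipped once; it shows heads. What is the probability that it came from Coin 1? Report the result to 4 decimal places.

Posterior probability ≈ 0.5917

Tabulate prior·likelihood by source: [1] prior 0.5, lik 0.85, product 0.4250; [2] prior 0.33, lik 0.59, product 0.1947; [3] prior 0.17, lik 0.58, product 0.09860.
Normalizing constant = 0.71830; the posterior for Coin 1 is its product over the sum, 0.4250/0.71830 = 0.5917.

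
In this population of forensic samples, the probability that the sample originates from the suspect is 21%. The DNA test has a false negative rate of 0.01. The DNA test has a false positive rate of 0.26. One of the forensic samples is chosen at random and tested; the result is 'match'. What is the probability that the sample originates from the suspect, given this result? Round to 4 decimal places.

P(H | E) ≈ 0.5030

Write H for 'the sample originates from the suspect'. Prior odds H:¬H = 0.21/0.79 = 0.26582. For the 'match' outcome, the likelihood ratio is 0.99/0.26 = 3.8077.
Posterior odds = 0.26582 × 3.8077 = 1.0122, so P(H|E) = 1.0122/(1+1.0122) = 0.5030.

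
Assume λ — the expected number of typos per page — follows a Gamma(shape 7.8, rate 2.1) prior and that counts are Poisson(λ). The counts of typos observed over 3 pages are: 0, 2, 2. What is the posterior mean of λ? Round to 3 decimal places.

Total count ∑xᵢ = 4 over n = 3 pages.
Gamma is conjugate to the Poisson likelihood: posterior is Gamma(shape = 7.8+4 = 11.8, rate = 2.1+3 = 5.1).
Posterior mean = shape/rate = 11.8/5.1 = 2.314.

Posterior mean ≈ 2.314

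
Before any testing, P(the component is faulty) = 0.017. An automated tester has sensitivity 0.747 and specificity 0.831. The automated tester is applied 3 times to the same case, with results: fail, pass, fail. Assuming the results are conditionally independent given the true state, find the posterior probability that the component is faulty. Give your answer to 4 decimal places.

Let H be the event that the component is faulty; start with P(H) = 0.017. P('fail'|H) = 0.747, P('fail'|¬H) = 0.169.
Update on result 1 ('fail'): P(H) ← 0.747·0.0170 / (0.747·0.0170 + 0.169·0.9830) = 0.012699/0.17883 = 0.0710.
Update on result 2 ('pass'): P(H) ← 0.253·0.0710 / (0.253·0.0710 + 0.831·0.9290) = 0.017966/0.78995 = 0.0227.
Update on result 3 ('fail'): P(H) ← 0.747·0.0227 / (0.747·0.0227 + 0.169·0.9773) = 0.016989/0.18215 = 0.0933.

Posterior P(H) ≈ 0.0933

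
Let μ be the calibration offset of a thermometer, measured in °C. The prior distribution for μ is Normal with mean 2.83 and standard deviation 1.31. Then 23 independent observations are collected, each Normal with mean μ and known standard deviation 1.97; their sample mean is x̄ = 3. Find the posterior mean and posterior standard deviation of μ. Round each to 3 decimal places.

With known σ, the Normal prior is conjugate. Weight on the data is w = (n/σ²)/(n/σ² + 1/τ₀²) = 5.92646/(5.92646+0.582717) = 0.91048.
Posterior mean = w·x̄ + (1−w)·μ₀ = 0.91048·3 + 0.089522·2.83 = 2.985. Posterior variance = 1/(5.92646+0.582717) = 0.153629, so SD = 0.392.

Posterior mean ≈ 2.985; posterior SD ≈ 0.392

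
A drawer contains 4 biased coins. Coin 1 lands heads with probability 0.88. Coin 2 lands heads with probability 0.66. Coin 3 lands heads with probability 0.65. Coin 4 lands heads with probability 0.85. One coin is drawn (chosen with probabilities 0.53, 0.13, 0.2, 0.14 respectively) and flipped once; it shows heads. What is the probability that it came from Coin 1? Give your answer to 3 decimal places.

Tabulate prior·likelihood by source: [1] prior 0.53, lik 0.88, product 0.4664; [2] prior 0.13, lik 0.66, product 0.08580; [3] prior 0.2, lik 0.65, product 0.1300; [4] prior 0.14, lik 0.85, product 0.1190.
Normalizing constant = 0.80120; the posterior for Coin 1 is its product over the sum, 0.4664/0.80120 = 0.582.

Posterior probability ≈ 0.582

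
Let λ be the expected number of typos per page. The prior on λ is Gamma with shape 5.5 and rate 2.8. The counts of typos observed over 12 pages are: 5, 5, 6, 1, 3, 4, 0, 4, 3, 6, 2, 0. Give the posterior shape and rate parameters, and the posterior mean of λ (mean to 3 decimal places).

Total count ∑xᵢ = 39 over n = 12 pages.
Gamma is conjugate to the Poisson likelihood: posterior is Gamma(shape = 5.5+39 = 44.5, rate = 2.8+12 = 14.8).
Posterior mean = shape/rate = 44.5/14.8 = 3.007.

Posterior: Gamma(shape=44.5, rate=14.8); mean ≈ 3.007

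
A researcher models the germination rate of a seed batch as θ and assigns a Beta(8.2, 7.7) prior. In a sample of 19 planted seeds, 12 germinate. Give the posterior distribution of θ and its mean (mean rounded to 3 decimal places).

The binomial likelihood is conjugate to the Beta prior: with 12 successes and 7 failures, the posterior is Beta(8.2+12, 7.7+7) = Beta(20.2, 14.7).
Posterior mean = α/(α+β) = 20.2/34.9 = 0.579.

Posterior: Beta(20.2, 14.7); mean ≈ 0.579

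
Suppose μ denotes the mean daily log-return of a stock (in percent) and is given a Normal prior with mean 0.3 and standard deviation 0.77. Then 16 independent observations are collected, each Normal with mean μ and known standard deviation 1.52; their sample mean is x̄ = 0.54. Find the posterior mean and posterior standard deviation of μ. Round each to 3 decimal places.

With known σ, the Normal prior is conjugate. Weight on the data is w = (n/σ²)/(n/σ² + 1/τ₀²) = 6.92521/(6.92521+1.68663) = 0.80415.
Posterior mean = w·x̄ + (1−w)·μ₀ = 0.80415·0.54 + 0.19585·0.3 = 0.493. Posterior variance = 1/(6.92521+1.68663) = 0.116119, so SD = 0.341.

Posterior mean ≈ 0.493; posterior SD ≈ 0.341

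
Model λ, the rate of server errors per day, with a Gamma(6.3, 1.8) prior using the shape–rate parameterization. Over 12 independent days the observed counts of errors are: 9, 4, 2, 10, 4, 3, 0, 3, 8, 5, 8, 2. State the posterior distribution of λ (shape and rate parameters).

The Poisson likelihood adds the total count to the shape and the number of exposure periods to the rate. Here ∑xᵢ = 58 and n = 12, so shape 6.3→64.3 and rate 1.8→13.8.

Posterior: Gamma(shape=64.3, rate=13.8)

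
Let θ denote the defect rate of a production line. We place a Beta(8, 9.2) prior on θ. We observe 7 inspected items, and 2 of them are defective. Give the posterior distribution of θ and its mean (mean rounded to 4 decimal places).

The binomial likelihood is conjugate to the Beta prior: with 2 successes and 5 failures, the posterior is Beta(8+2, 9.2+5) = Beta(10, 14.2).
Posterior mean = α/(α+β) = 10/24.2 = 0.4132.

Posterior: Beta(10, 14.2); mean ≈ 0.4132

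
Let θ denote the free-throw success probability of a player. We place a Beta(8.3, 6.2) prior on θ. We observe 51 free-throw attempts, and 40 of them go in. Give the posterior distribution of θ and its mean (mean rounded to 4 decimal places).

The binomial likelihood is conjugate to the Beta prior: with 40 successes and 11 failures, the posterior is Beta(8.3+40, 6.2+11) = Beta(48.3, 17.2).
Posterior mean = α/(α+β) = 48.3/65.5 = 0.7374.

Posterior: Beta(48.3, 17.2); mean ≈ 0.7374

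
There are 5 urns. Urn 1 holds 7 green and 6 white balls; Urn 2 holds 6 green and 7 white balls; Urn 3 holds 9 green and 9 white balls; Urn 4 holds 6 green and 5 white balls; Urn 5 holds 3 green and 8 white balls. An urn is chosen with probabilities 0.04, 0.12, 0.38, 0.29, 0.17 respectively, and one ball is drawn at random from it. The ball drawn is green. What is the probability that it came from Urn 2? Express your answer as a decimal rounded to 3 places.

Tabulate prior·likelihood by source: [1] prior 0.04, lik 0.5385, product 0.02154; [2] prior 0.12, lik 0.4615, product 0.05538; [3] prior 0.38, lik 0.5, product 0.1900; [4] prior 0.29, lik 0.5455, product 0.1582; [5] prior 0.17, lik 0.2727, product 0.04636.
Normalizing constant = 0.47147; the posterior for Urn 2 is its product over the sum, 0.05538/0.47147 = 0.117.

Posterior probability ≈ 0.117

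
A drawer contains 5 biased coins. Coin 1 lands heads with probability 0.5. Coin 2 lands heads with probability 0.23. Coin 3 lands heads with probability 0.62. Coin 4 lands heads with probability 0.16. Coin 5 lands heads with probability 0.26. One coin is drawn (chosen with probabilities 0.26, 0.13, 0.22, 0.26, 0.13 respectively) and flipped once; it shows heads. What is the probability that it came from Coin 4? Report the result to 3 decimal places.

Posterior probability ≈ 0.112

P(heads|C1) = 0.5; P(heads|C2) = 0.23; P(heads|C3) = 0.62; P(heads|C4) = 0.16; P(heads|C5) = 0.26.
Prior × likelihood for each source: 0.26·0.5=0.1300, 0.13·0.23=0.02990, 0.22·0.62=0.1364, 0.26·0.16=0.04160, 0.13·0.26=0.03380. Summing gives P(heads) = 0.37170.
P(Coin 4 | heads) = 0.04160 / 0.37170 = 0.112.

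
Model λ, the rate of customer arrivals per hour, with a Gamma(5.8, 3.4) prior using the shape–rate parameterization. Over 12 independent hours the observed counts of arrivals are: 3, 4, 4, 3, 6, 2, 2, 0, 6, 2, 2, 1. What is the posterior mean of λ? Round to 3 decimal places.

Posterior mean ≈ 2.649

Total count ∑xᵢ = 35 over n = 12 hours.
Gamma is conjugate to the Poisson likelihood: posterior is Gamma(shape = 5.8+35 = 40.8, rate = 3.4+12 = 15.4).
Posterior mean = shape/rate = 40.8/15.4 = 2.649.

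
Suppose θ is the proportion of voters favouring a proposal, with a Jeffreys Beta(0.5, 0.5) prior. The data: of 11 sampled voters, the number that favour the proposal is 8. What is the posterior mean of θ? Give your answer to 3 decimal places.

The binomial likelihood is conjugate to the Beta prior: with 8 successes and 3 failures, the posterior is Beta(0.5+8, 0.5+3) = Beta(8.5, 3.5).
E[θ | data] = 8.5/(8.5+3.5) = 0.708.

Posterior mean ≈ 0.708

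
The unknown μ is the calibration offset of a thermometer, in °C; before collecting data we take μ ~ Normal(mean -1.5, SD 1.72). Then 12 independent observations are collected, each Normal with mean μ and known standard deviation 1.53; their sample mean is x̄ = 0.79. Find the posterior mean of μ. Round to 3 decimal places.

With known σ, the Normal prior is conjugate. Weight on the data is w = (n/σ²)/(n/σ² + 1/τ₀²) = 5.12623/(5.12623+0.338021) = 0.93814.
Posterior mean = w·x̄ + (1−w)·μ₀ = 0.93814·0.79 + 0.061860·-1.5 = 0.648.

Posterior mean ≈ 0.648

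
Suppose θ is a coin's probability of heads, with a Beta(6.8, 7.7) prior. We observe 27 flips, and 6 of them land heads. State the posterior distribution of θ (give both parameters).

Observing 6 successes and 21 failures updates Beta(6.8, 7.7) by adding the success and failure counts to the two shape parameters: α = 6.8+6 = 12.8, β = 7.7+21 = 28.7.

Posterior: Beta(12.8, 28.7)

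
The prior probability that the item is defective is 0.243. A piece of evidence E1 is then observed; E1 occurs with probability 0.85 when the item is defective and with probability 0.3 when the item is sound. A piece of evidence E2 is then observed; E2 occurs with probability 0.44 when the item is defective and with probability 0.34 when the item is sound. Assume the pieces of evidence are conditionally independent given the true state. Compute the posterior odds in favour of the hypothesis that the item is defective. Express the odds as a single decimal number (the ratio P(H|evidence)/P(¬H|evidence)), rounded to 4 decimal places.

Posterior odds ≈ 1.1770

Prior odds = 0.243/(1−0.243) = 0.32100.
Likelihood ratio for E1 = 0.85/0.3 = 2.8333.
Likelihood ratio for E2 = 0.44/0.34 = 1.2941.
Posterior odds = prior odds × LR₁ × LR₂ = 1.1770.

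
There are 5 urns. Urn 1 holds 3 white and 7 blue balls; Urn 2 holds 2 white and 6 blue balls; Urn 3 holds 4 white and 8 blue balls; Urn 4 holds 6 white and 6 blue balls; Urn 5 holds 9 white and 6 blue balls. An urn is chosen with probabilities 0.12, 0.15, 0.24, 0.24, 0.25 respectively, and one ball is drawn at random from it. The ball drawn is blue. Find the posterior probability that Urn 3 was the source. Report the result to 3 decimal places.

Tabulate prior·likelihood by source: [1] prior 0.12, lik 0.7, product 0.08400; [2] prior 0.15, lik 0.75, product 0.1125; [3] prior 0.24, lik 0.6667, product 0.1600; [4] prior 0.24, lik 0.5, product 0.1200; [5] prior 0.25, lik 0.4, product 0.1000.
Normalizing constant = 0.57650; the posterior for Urn 3 is its product over the sum, 0.1600/0.57650 = 0.278.

Posterior probability ≈ 0.278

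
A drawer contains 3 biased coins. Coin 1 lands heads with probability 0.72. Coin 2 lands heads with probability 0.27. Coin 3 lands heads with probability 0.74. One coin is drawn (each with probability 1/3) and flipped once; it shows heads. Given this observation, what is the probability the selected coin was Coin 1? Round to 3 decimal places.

Tabulate prior·likelihood by source: [1] prior 0.333333, lik 0.72, product 0.2400; [2] prior 0.333333, lik 0.27, product 0.09000; [3] prior 0.333333, lik 0.74, product 0.2467.
Normalizing constant = 0.57667; the posterior for Coin 1 is its product over the sum, 0.2400/0.57667 = 0.416.

Posterior probability ≈ 0.416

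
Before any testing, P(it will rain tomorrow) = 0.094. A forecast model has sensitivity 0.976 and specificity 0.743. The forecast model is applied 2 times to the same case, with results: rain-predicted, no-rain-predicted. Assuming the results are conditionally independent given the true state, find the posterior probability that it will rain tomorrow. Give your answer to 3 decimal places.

Posterior P(H) ≈ 0.013

Let H be the event that it will rain tomorrow; start with P(H) = 0.094. P('rain-predicted'|H) = 0.976, P('rain-predicted'|¬H) = 0.257.
Update on result 1 ('rain-predicted'): P(H) ← 0.976·0.0940 / (0.976·0.0940 + 0.257·0.9060) = 0.091744/0.32459 = 0.2826.
Update on result 2 ('no-rain-predicted'): P(H) ← 0.024·0.2826 / (0.024·0.2826 + 0.743·0.7174) = 0.0067836/0.53978 = 0.0126.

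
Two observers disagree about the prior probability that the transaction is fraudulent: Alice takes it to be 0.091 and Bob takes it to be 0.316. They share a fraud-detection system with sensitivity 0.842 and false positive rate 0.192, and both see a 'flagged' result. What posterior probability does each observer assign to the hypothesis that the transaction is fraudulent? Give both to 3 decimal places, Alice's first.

Alice: 0.305; Bob: 0.670

The likelihood ratio for a 'flagged' result is 0.842/0.192 = 4.3854.
Alice: prior odds 0.091/0.909 = 0.10011; posterior odds 0.43902; posterior probability 0.305.
Bob: prior odds 0.316/0.684 = 0.46199; posterior odds 2.0260; posterior probability 0.670.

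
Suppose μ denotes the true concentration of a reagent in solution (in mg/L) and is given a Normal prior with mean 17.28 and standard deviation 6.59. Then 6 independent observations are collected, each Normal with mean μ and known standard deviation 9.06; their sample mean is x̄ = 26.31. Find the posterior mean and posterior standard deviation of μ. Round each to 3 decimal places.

Posterior mean ≈ 24.147; posterior SD ≈ 3.225

Prior precision 1/τ₀² = 1/6.59² = 0.0230266; data precision n/σ² = 6/9.06² = 0.0730962.
Posterior precision = 0.0230266 + 0.0730962 = 0.0961228, giving posterior SD = 1/√0.0961228 = 3.225.
Posterior mean = (0.0230266·17.28 + 0.0730962·26.31) / 0.0961228 = 24.147.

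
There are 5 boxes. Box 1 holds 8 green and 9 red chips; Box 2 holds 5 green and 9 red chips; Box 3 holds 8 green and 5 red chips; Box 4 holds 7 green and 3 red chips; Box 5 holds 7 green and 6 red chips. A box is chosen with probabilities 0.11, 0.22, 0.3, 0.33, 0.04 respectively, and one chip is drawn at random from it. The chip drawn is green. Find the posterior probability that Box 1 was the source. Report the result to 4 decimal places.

Posterior probability ≈ 0.0912

Tabulate prior·likelihood by source: [1] prior 0.11, lik 0.4706, product 0.05176; [2] prior 0.22, lik 0.3571, product 0.07857; [3] prior 0.3, lik 0.6154, product 0.1846; [4] prior 0.33, lik 0.7, product 0.2310; [5] prior 0.04, lik 0.5385, product 0.02154.
Normalizing constant = 0.56749; the posterior for Box 1 is its product over the sum, 0.05176/0.56749 = 0.0912.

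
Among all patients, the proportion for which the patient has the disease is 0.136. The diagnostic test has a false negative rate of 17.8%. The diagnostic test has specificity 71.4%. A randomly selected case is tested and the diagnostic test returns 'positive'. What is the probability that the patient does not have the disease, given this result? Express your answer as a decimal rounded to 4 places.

Write H for 'the patient has the disease'. Prior odds H:¬H = 0.136/0.864 = 0.15741. For the 'positive' outcome, the likelihood ratio is 0.822/0.286 = 2.8741.
Posterior odds = 0.15741 × 2.8741 = 0.45241, so P(H|E) = 0.45241/(1+0.45241) = 0.3115. Then P(¬H|E) = 1 − 0.3115 = 0.6885.

P(¬H | E) ≈ 0.6885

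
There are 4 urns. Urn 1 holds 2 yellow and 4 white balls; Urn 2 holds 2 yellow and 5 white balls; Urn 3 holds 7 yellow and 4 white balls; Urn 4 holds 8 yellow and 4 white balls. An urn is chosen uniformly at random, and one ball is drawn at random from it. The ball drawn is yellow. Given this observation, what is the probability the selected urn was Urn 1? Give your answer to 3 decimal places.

Posterior probability ≈ 0.173

P(yellow|Urn 1) = 0.3333; P(yellow|Urn 2) = 0.2857; P(yellow|Urn 3) = 0.6364; P(yellow|Urn 4) = 0.6667.
Prior × likelihood for each source: 0.25·0.3333=0.08333, 0.25·0.2857=0.07143, 0.25·0.6364=0.1591, 0.25·0.6667=0.1667. Summing gives P(yellow) = 0.48052.
P(Urn 1 | yellow) = 0.08333 / 0.48052 = 0.173.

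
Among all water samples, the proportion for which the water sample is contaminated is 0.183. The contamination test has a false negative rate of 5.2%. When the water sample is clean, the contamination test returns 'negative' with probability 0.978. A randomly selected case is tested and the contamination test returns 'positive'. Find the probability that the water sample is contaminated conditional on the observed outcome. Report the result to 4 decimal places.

Write H for 'the water sample is contaminated'. Prior odds H:¬H = 0.183/0.817 = 0.22399. For the 'positive' outcome, the likelihood ratio is 0.948/0.022 = 43.091.
Posterior odds = 0.22399 × 43.091 = 9.6519, so P(H|E) = 9.6519/(1+9.6519) = 0.9061.

P(H | E) ≈ 0.9061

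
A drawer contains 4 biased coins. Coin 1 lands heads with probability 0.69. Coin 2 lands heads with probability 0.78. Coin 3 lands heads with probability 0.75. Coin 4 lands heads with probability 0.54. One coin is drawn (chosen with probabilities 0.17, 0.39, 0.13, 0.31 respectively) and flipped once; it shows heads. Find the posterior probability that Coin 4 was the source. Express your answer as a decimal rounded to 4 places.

P(heads|C1) = 0.69; P(heads|C2) = 0.78; P(heads|C3) = 0.75; P(heads|C4) = 0.54.
Prior × likelihood for each source: 0.17·0.69=0.1173, 0.39·0.78=0.3042, 0.13·0.75=0.09750, 0.31·0.54=0.1674. Summing gives P(heads) = 0.68640.
P(Coin 4 | heads) = 0.1674 / 0.68640 = 0.2439.

Posterior probability ≈ 0.2439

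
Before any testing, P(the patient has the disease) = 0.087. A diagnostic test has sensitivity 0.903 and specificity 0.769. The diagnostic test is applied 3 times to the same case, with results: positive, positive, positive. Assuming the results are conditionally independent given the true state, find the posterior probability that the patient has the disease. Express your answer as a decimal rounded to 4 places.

Posterior P(H) ≈ 0.8506

With H the event that the patient has the disease, the joint likelihood of the observed sequence is P(data|H) = 0.903·0.903·0.903 = 0.73631 and P(data|¬H) = 0.231·0.231·0.231 = 0.012326.
Bayes: P(H|data) = 0.087·0.73631 / (0.087·0.73631 + 0.913·0.012326) = 0.064059/0.075313 = 0.8506.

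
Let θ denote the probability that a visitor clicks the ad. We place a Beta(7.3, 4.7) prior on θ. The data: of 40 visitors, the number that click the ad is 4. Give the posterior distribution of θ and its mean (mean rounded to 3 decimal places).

Posterior: Beta(11.3, 40.7); mean ≈ 0.217

The binomial likelihood is conjugate to the Beta prior: with 4 successes and 36 failures, the posterior is Beta(7.3+4, 4.7+36) = Beta(11.3, 40.7).
Posterior mean = α/(α+β) = 11.3/52 = 0.217.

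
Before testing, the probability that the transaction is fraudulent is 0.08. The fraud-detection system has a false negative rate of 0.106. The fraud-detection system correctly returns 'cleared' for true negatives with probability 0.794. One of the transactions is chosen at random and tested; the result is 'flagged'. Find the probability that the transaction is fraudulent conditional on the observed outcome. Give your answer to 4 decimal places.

P(H | E) ≈ 0.2740

Let H be the event that the transaction is fraudulent. P(H) = 0.08, so P(¬H) = 0.92. With E the 'flagged' result, P(E|H) = 0.894 and P(E|¬H) = 0.206.
P(E) = 0.894·0.08 + 0.206·0.92 = 0.071520 + 0.18952 = 0.26104.
By Bayes' theorem, P(H|E) = 0.071520 / 0.26104 = 0.2740.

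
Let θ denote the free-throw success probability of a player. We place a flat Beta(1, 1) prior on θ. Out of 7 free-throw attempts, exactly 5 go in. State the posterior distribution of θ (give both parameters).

Posterior: Beta(6, 3)

The binomial likelihood is conjugate to the Beta prior: with 5 successes and 2 failures, the posterior is Beta(1+5, 1+2) = Beta(6, 3).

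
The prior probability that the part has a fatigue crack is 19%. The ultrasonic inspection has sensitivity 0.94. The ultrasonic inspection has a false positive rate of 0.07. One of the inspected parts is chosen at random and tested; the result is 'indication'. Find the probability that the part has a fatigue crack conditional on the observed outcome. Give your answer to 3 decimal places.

P(H | E) ≈ 0.759

Write H for 'the part has a fatigue crack'. Prior odds H:¬H = 0.19/0.81 = 0.23457. For the 'indication' outcome, the likelihood ratio is 0.94/0.07 = 13.429.
Posterior odds = 0.23457 × 13.429 = 3.1499, so P(H|E) = 3.1499/(1+3.1499) = 0.759.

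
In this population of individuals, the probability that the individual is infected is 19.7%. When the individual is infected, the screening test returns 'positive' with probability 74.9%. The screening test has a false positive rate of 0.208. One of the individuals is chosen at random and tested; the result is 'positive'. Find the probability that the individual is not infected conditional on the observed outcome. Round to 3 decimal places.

Let H be the event that the individual is infected. P(H) = 0.197, so P(¬H) = 0.803. With E the 'positive' result, P(E|H) = 0.749 and P(E|¬H) = 0.208.
P(E) = 0.749·0.197 + 0.208·0.803 = 0.14755 + 0.16702 = 0.31458.
By Bayes' theorem, P(H|E) = 0.14755 / 0.31458 = 0.469. Hence P(¬H|E) = 1 − 0.469 = 0.531.

P(¬H | E) ≈ 0.531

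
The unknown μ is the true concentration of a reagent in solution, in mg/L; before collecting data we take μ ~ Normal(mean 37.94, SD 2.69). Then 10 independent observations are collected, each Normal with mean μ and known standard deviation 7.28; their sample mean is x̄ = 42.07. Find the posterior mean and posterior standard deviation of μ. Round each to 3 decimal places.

With known σ, the Normal prior is conjugate. Weight on the data is w = (n/σ²)/(n/σ² + 1/τ₀²) = 0.188685/(0.188685+0.138196) = 0.57723.
Posterior mean = w·x̄ + (1−w)·μ₀ = 0.57723·42.07 + 0.42277·37.94 = 40.324. Posterior variance = 1/(0.188685+0.138196) = 3.05922, so SD = 1.749.

Posterior mean ≈ 40.324; posterior SD ≈ 1.749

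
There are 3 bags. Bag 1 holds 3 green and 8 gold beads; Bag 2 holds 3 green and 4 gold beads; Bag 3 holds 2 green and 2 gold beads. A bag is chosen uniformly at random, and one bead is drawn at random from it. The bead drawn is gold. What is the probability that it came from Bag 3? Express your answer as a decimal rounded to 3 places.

Posterior probability ≈ 0.278

Tabulate prior·likelihood by source: [1] prior 0.333333, lik 0.7273, product 0.2424; [2] prior 0.333333, lik 0.5714, product 0.1905; [3] prior 0.333333, lik 0.5, product 0.1667.
Normalizing constant = 0.59957; the posterior for Bag 3 is its product over the sum, 0.1667/0.59957 = 0.278.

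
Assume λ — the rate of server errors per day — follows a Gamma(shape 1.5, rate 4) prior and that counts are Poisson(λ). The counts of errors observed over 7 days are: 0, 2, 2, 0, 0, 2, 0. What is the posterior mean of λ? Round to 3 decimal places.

Posterior mean ≈ 0.682

Total count ∑xᵢ = 6 over n = 7 days.
Gamma is conjugate to the Poisson likelihood: posterior is Gamma(shape = 1.5+6 = 7.5, rate = 4+7 = 11).
E[λ | data] = 7.5/11 = 0.682.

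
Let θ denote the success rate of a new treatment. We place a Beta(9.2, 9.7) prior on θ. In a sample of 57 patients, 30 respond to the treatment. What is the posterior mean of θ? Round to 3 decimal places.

Posterior mean ≈ 0.516

The binomial likelihood is conjugate to the Beta prior: with 30 successes and 27 failures, the posterior is Beta(9.2+30, 9.7+27) = Beta(39.2, 36.7).
Posterior mean = α/(α+β) = 39.2/75.9 = 0.516.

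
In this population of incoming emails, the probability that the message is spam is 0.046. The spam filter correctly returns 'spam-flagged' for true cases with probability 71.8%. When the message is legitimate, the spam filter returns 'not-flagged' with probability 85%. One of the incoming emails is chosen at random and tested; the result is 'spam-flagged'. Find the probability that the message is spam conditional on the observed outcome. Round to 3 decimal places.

Let H be the event that the message is spam. P(H) = 0.046, so P(¬H) = 0.954. With E the 'spam-flagged' result, P(E|H) = 0.718 and P(E|¬H) = 0.15.
P(E) = 0.718·0.046 + 0.15·0.954 = 0.033028 + 0.14310 = 0.17613.
By Bayes' theorem, P(H|E) = 0.033028 / 0.17613 = 0.188.

P(H | E) ≈ 0.188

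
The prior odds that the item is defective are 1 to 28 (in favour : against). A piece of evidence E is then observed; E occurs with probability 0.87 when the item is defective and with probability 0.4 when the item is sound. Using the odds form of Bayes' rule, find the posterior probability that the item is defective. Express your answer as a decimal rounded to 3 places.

Posterior probability ≈ 0.072

Prior odds = 1/28 = 0.035714. In log-odds, ln(0.035714) = -3.3322.
Add log likelihood ratio: ln(2.1750) = 0.77703.
Posterior log-odds = -2.5552, so posterior odds = exp(-2.5552) = 0.077679. Converting, P(H|E) = 0.077679/1.0777 = 0.072.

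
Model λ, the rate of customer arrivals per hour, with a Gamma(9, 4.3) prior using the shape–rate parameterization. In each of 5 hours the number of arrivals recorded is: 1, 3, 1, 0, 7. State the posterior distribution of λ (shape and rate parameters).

Posterior: Gamma(shape=21, rate=9.3)

Total count ∑xᵢ = 12 over n = 5 hours.
Gamma is conjugate to the Poisson likelihood: posterior is Gamma(shape = 9+12 = 21, rate = 4.3+5 = 9.3).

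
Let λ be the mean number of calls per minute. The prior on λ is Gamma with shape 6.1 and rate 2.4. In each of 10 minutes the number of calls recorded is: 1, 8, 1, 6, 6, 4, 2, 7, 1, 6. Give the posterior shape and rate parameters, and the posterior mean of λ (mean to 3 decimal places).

Posterior: Gamma(shape=48.1, rate=12.4); mean ≈ 3.879

Total count ∑xᵢ = 42 over n = 10 minutes.
Gamma is conjugate to the Poisson likelihood: posterior is Gamma(shape = 6.1+42 = 48.1, rate = 2.4+10 = 12.4).
E[λ | data] = 48.1/12.4 = 3.879.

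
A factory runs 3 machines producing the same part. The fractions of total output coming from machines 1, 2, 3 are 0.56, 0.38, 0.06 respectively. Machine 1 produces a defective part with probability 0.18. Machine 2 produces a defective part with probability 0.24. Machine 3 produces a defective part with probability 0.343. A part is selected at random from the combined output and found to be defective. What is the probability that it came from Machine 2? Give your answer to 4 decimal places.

P(defective|M1) = 0.18; P(defective|M2) = 0.24; P(defective|M3) = 0.343.
Prior × likelihood for each source: 0.56·0.18=0.1008, 0.38·0.24=0.09120, 0.06·0.343=0.02058. Summing gives P(defective) = 0.21258.
P(Machine 2 | defective) = 0.09120 / 0.21258 = 0.4290.

Posterior probability ≈ 0.4290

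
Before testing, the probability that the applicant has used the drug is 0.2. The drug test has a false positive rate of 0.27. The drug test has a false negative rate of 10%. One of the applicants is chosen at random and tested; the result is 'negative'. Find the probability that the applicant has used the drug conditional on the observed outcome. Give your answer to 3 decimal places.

Write H for 'the applicant has used the drug'. Prior odds H:¬H = 0.2/0.8 = 0.25000. For the 'negative' outcome, the likelihood ratio is 0.1/0.73 = 0.13699.
Posterior odds = 0.25000 × 0.13699 = 0.034247, so P(H|E) = 0.034247/(1+0.034247) = 0.033.

P(H | E) ≈ 0.033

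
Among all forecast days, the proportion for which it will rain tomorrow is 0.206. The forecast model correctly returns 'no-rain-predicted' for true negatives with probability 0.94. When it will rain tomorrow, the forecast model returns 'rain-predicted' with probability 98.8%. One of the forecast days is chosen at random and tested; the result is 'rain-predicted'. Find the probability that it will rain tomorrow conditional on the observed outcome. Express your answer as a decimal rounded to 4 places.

Write H for 'it will rain tomorrow'. Prior odds H:¬H = 0.206/0.794 = 0.25945. For the 'rain-predicted' outcome, the likelihood ratio is 0.988/0.06 = 16.467.
Posterior odds = 0.25945 × 16.467 = 4.2722, so P(H|E) = 4.2722/(1+4.2722) = 0.8103.

P(H | E) ≈ 0.8103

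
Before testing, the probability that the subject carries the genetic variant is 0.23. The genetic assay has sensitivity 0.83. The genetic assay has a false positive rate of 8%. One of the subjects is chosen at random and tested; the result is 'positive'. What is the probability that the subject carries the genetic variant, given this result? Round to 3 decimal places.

P(H | E) ≈ 0.756

Let H be the event that the subject carries the genetic variant. P(H) = 0.23, so P(¬H) = 0.77. With E the 'positive' result, P(E|H) = 0.83 and P(E|¬H) = 0.08.
P(E) = 0.83·0.23 + 0.08·0.77 = 0.19090 + 0.061600 = 0.25250.
By Bayes' theorem, P(H|E) = 0.19090 / 0.25250 = 0.756.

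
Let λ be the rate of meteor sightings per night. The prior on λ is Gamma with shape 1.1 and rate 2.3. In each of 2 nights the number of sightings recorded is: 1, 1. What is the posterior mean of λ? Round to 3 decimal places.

Total count ∑xᵢ = 2 over n = 2 nights.
Gamma is conjugate to the Poisson likelihood: posterior is Gamma(shape = 1.1+2 = 3.1, rate = 2.3+2 = 4.3).
Posterior mean = shape/rate = 3.1/4.3 = 0.721.

Posterior mean ≈ 0.721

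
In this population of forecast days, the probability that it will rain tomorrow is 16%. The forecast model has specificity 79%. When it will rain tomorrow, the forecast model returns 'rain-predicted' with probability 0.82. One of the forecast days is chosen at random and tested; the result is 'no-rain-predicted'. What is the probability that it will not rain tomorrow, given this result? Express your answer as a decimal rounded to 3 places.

Write H for 'it will rain tomorrow'. Prior odds H:¬H = 0.16/0.84 = 0.19048. For the 'no-rain-predicted' outcome, the likelihood ratio is 0.18/0.79 = 0.22785.
Posterior odds = 0.19048 × 0.22785 = 0.043400, so P(H|E) = 0.043400/(1+0.043400) = 0.042. Then P(¬H|E) = 1 − 0.042 = 0.958.

P(¬H | E) ≈ 0.958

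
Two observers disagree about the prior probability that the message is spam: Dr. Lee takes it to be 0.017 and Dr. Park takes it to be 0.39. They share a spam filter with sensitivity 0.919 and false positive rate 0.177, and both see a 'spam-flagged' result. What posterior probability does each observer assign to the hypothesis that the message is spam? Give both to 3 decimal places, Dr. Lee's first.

P('+'|H) = 0.919, P('+'|¬H) = 0.177.
Dr. Lee: numerator 0.919·0.017 = 0.015623; evidence = 0.015623+0.177·0.983 = 0.18961; posterior = 0.082.
Dr. Park: numerator 0.919·0.39 = 0.35841; evidence = 0.35841+0.177·0.61 = 0.46638; posterior = 0.768.

Dr. Lee: 0.082; Dr. Park: 0.768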